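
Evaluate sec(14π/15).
sec(14π/15) = -1.022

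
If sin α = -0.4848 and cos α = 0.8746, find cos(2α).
cos(2α) = cos²α - sin²α = 0.5299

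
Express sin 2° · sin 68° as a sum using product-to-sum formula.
sin 2° sin 68° = (1/2)[cos(2°-68°) - cos(2°+68°)]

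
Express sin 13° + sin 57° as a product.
sin 13° + sin 57° = 2 sin(35°) cos(-22°)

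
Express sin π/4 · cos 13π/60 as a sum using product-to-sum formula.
sin π/4 cos 13π/60 = (1/2)[sin(π/4+13π/60) + sin(π/4-13π/60)]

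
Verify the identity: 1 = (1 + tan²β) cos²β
RHS = sec²β · cos²β = (1/cos²β) · cos²β = 1 = LHS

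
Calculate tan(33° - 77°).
tan(33° - 77°) = (tan 33° - tan 77°)/(1 + tan 33° tan 77°) = -0.9657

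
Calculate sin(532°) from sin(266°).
sin(532°) = 2 sin 266° cos 266° = 0.1392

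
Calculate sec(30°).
sec(30°) = 2√3/3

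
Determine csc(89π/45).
csc(89π/45) = -14.34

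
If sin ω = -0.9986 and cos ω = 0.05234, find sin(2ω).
sin(2ω) = 2 sin ω cos ω = -0.1045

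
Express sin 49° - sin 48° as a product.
sin 49° - sin 48° = 2 cos(48.5°) sin(0.5°)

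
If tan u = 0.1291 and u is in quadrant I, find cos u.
cos u = 0.9918 (using tan²u + 1 = sec²u)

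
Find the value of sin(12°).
sin(12°) = 0.2079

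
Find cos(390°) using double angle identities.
cos(390°) = cos²195° - sin²195° = √3/2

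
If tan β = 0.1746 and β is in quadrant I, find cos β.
cos β = 0.9851 (using tan²β + 1 = sec²β)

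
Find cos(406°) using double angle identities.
cos(406°) = cos²203° - sin²203° = 0.6947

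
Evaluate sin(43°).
sin(43°) = 0.682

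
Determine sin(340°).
sin(340°) = -0.342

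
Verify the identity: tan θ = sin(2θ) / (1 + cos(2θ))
RHS = 2 sin θ cos θ / (2cos²θ) = sin θ/cos θ = tan θ = LHS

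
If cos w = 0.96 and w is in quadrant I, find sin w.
sin w = 0.28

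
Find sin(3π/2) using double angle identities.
sin(3π/2) = 2 sin 3π/4 cos 3π/4 = -1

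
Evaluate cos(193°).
cos(193°) = -0.9744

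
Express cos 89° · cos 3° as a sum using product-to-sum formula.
cos 89° cos 3° = (1/2)[cos(89°-3°) + cos(89°+3°)]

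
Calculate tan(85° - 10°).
tan(85° - 10°) = (tan 85° - tan 10°)/(1 + tan 85° tan 10°) = 2+√3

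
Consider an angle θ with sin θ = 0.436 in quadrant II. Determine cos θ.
cos θ = ±√(1 - sin²θ) = -0.8999 (negative in QII)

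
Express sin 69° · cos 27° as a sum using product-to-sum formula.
sin 69° cos 27° = (1/2)[sin(69°+27°) + sin(69°-27°)]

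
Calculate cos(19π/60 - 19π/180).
cos(19π/60 - 19π/180) = cos 19π/60 cos 19π/180 + sin 19π/60 sin 19π/180 = 0.788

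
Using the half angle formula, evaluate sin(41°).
sin(41°) = √((1 - cos 82°)/2) = 0.6561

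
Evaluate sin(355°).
sin(355°) = -0.08716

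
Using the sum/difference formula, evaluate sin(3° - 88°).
sin(3° - 88°) = sin 3° cos 88° - cos 3° sin 88° = -0.9962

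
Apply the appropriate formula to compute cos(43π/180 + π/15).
cos(43π/180 + π/15) = cos 43π/180 cos π/15 - sin 43π/180 sin π/15 = 0.5736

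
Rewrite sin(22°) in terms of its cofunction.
sin(22°) = cos(90° - 22°) = cos(68°)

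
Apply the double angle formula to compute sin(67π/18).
sin(67π/18) = 2 sin 67π/36 cos 67π/36 = -0.766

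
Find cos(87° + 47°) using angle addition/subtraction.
cos(87° + 47°) = cos 87° cos 47° - sin 87° sin 47° = -0.6947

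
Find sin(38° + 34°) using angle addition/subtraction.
sin(38° + 34°) = sin 38° cos 34° + cos 38° sin 34° = 0.9511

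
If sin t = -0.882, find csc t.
csc t = 1/sin t = -1.134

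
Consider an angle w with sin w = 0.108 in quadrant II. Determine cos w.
cos w = ±√(1 - sin²w) = -0.9942 (negative in QII)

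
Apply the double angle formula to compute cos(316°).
cos(316°) = cos²158° - sin²158° = 0.7193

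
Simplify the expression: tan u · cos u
tan u · cos u = sin u (using Quotient identity)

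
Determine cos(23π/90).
cos(23π/90) = 0.6947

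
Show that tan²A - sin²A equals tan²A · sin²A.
LHS = sin²A/cos²A - sin²A = sin²A(1/cos²A - 1) = sin²A · (1 - cos²A)/cos²A = sin²A · sin²A/cos²A = sin²A · tan²A = RHS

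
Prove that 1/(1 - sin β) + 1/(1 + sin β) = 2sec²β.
LHS = [(1 + sin β) + (1 - sin β)] / [(1 - sin β)(1 + sin β)] = 2/(1 - sin²β) = 2/cos²β = 2sec²β = RHS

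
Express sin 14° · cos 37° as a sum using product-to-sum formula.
sin 14° cos 37° = (1/2)[sin(14°+37°) + sin(14°-37°)]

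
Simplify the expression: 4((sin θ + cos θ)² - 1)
4((sin θ + cos θ)² - 1) = 4(sin(2θ)) (using Pythagorean + double angle)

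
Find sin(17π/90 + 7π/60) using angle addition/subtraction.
sin(17π/90 + 7π/60) = sin 17π/90 cos 7π/60 + cos 17π/90 sin 7π/60 = 0.8192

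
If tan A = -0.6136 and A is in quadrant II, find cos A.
cos A = -0.8523 (using tan²A + 1 = sec²A)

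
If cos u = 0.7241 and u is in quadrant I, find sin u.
sin u = 0.6897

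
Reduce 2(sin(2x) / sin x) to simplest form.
2(sin(2x) / sin x) = 2(2 cos x) (using Double angle)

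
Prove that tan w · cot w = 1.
LHS = (sin w/cos w) · (cos w/sin w) = 1 = RHS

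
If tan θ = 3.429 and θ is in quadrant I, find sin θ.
sin θ = 0.96 (using tan²θ + 1 = sec²θ)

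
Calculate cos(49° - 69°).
cos(49° - 69°) = cos 49° cos 69° + sin 49° sin 69° = 0.9397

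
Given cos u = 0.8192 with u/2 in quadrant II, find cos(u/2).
cos(u/2) = ±√((1 + cos u)/2); negative since u/2 ∈ QII, so cos(u/2) = -0.9537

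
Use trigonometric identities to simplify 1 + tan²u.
1 + tan²u = sec²u (using Pythagorean identity)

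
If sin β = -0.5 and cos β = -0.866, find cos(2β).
cos(2β) = cos²β - sin²β = 0.5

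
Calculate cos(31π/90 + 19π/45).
cos(31π/90 + 19π/45) = cos 31π/90 cos 19π/45 - sin 31π/90 sin 19π/45 = -0.7431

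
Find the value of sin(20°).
sin(20°) = 0.342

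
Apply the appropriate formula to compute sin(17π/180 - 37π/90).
sin(17π/180 - 37π/90) = sin 17π/180 cos 37π/90 - cos 17π/180 sin 37π/90 = -0.8387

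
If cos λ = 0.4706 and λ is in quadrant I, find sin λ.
sin λ = 0.8823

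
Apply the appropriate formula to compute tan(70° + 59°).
tan(70° + 59°) = (tan 70° + tan 59°)/(1 - tan 70° tan 59°) = -1.235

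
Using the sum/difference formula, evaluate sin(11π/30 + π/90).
sin(11π/30 + π/90) = sin 11π/30 cos π/90 + cos 11π/30 sin π/90 = 0.9272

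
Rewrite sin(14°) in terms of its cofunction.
sin(14°) = cos(90° - 14°) = cos(76°)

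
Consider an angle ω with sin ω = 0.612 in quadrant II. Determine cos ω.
cos ω = ±√(1 - sin²ω) = -0.7909 (negative in QII)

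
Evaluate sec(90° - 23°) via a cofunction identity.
sec(90° - 23°) = csc(23°) = 2.559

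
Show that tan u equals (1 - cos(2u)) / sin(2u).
RHS = 2sin²u / (2 sin u cos u) = sin u/cos u = tan u = LHS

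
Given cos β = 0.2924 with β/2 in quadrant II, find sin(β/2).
sin(β/2) = ±√((1 - cos β)/2); positive since β/2 ∈ QII, so sin(β/2) = 0.5948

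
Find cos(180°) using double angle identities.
cos(180°) = cos²90° - sin²90° = -1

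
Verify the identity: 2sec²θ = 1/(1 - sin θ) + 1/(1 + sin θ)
RHS = [(1 + sin θ) + (1 - sin θ)] / [(1 - sin θ)(1 + sin θ)] = 2/(1 - sin²θ) = 2/cos²θ = 2sec²θ = LHS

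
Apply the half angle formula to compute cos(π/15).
cos(π/15) = √((1 + cos 2π/15)/2) = 0.9781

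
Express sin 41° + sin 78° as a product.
sin 41° + sin 78° = 2 sin(59.5°) cos(-18.5°)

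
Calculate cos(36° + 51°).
cos(36° + 51°) = cos 36° cos 51° - sin 36° sin 51° = 0.05234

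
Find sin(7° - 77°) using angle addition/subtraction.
sin(7° - 77°) = sin 7° cos 77° - cos 7° sin 77° = -0.9397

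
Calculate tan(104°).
tan(104°) = -4.011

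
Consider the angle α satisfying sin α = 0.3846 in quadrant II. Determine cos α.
cos α = ±√(1 - sin²α) = -0.9231 (negative in QII)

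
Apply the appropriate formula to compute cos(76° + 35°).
cos(76° + 35°) = cos 76° cos 35° - sin 76° sin 35° = -0.3584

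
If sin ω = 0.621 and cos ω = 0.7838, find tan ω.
tan ω = sin ω / cos ω = 0.7923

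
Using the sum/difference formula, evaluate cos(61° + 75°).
cos(61° + 75°) = cos 61° cos 75° - sin 61° sin 75° = -0.7193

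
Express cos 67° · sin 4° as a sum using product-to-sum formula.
cos 67° sin 4° = (1/2)[sin(67°+4°) - sin(67°-4°)]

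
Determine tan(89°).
tan(89°) = 57.29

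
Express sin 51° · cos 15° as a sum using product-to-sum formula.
sin 51° cos 15° = (1/2)[sin(51°+15°) + sin(51°-15°)]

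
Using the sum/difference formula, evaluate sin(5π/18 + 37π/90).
sin(5π/18 + 37π/90) = sin 5π/18 cos 37π/90 + cos 5π/18 sin 37π/90 = 0.829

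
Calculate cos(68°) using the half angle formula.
cos(68°) = √((1 + cos 136°)/2) = 0.3746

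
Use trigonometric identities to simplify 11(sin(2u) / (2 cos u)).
11(sin(2u) / (2 cos u)) = 11(sin u) (using Double angle)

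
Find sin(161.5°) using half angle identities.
sin(161.5°) = √((1 - cos 323°)/2) = 0.3173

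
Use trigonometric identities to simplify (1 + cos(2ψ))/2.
(1 + cos(2ψ))/2 = cos²ψ (using Power reduction)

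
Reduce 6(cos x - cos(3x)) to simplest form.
6(cos x - cos(3x)) = 6(2 sin(2x) sin x) (using Sum-to-product)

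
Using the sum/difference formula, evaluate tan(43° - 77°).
tan(43° - 77°) = (tan 43° - tan 77°)/(1 + tan 43° tan 77°) = -0.6745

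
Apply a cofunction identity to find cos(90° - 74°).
cos(90° - 74°) = sin(74°) = 0.9613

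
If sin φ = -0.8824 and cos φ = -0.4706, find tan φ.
tan φ = sin φ / cos φ = 1.875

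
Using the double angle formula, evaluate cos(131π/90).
cos(131π/90) = cos²131π/180 - sin²131π/180 = -0.1392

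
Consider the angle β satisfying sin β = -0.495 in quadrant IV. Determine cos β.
cos β = √(1 - sin²β) = 0.8689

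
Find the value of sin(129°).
sin(129°) = 0.7771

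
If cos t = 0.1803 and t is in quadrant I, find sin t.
sin t = 0.9836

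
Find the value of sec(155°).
sec(155°) = -1.103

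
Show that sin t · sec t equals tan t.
LHS = sin t · (1/cos t) = sin t/cos t = tan t = RHS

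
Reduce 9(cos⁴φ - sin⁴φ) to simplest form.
9(cos⁴φ - sin⁴φ) = 9(cos(2φ)) (using Factoring + double angle)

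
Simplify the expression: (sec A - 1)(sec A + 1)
(sec A - 1)(sec A + 1) = tan²A (using Diff. of squares)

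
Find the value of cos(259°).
cos(259°) = -0.1908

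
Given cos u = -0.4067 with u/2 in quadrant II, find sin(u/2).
sin(u/2) = ±√((1 - cos u)/2); positive since u/2 ∈ QII, so sin(u/2) = 0.8387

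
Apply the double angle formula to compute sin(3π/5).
sin(3π/5) = 2 sin 3π/10 cos 3π/10 = 0.9511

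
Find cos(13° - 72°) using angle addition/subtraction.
cos(13° - 72°) = cos 13° cos 72° + sin 13° sin 72° = 0.515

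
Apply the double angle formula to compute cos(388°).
cos(388°) = cos²194° - sin²194° = 0.8829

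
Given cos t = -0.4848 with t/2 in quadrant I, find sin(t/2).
sin(t/2) = ±√((1 - cos t)/2); positive since t/2 ∈ QI, so sin(t/2) = 0.8616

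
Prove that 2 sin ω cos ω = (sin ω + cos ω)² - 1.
RHS = sin²ω + 2 sin ω cos ω + cos²ω - 1 = (sin²ω + cos²ω) + 2 sin ω cos ω - 1 = 1 + 2 sin ω cos ω - 1 = 2 sin ω cos ω = LHS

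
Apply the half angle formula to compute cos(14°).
cos(14°) = √((1 + cos 28°)/2) = 0.9703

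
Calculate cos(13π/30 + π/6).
cos(13π/30 + π/6) = cos 13π/30 cos π/6 - sin 13π/30 sin π/6 = -0.309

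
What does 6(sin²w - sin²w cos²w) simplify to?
6(sin²w - sin²w cos²w) = 6(sin⁴w) (using Factoring)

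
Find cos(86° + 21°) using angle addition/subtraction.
cos(86° + 21°) = cos 86° cos 21° - sin 86° sin 21° = -0.2924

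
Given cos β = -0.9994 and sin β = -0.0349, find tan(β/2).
tan(β/2) = sin β / (1 + cos β) = -58.17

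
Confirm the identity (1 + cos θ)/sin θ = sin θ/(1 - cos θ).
RHS = sin θ(1 + cos θ) / ((1 - cos θ)(1 + cos θ)) = sin θ(1 + cos θ) / (1 - cos²θ) = sin θ(1 + cos θ) / sin²θ = (1 + cos θ)/sin θ = LHS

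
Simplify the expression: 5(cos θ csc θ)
5(cos θ csc θ) = 5(cot θ) (using Reciprocal + quotient)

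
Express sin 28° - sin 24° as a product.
sin 28° - sin 24° = 2 cos(26°) sin(2°)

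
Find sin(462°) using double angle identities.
sin(462°) = 2 sin 231° cos 231° = 0.9781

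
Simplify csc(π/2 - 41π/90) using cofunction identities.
csc(π/2 - 41π/90) = sec(41π/90)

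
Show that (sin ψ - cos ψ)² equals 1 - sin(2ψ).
LHS = sin²ψ - 2 sin ψ cos ψ + cos²ψ = (sin²ψ + cos²ψ) - 2 sin ψ cos ψ = 1 - sin(2ψ) = RHS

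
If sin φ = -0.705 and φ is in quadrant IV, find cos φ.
cos φ = 0.7092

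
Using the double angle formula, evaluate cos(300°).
cos(300°) = 1 - 2sin²150° = 1/2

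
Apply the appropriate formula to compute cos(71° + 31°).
cos(71° + 31°) = cos 71° cos 31° - sin 71° sin 31° = -0.2079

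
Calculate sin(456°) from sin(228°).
sin(456°) = 2 sin 228° cos 228° = 0.9945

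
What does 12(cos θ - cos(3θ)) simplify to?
12(cos θ - cos(3θ)) = 12(2 sin(2θ) sin θ) (using Sum-to-product)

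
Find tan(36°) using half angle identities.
tan(36°) = sin 72° / (1 + cos 72°) = 0.7265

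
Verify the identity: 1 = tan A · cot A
RHS = (sin A/cos A) · (cos A/sin A) = 1 = LHS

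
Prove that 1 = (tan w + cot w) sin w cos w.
RHS = (sin w/cos w + cos w/sin w) sin w cos w = ((sin²w + cos²w)/(sin w cos w)) · sin w cos w = sin²w + cos²w = 1 = LHS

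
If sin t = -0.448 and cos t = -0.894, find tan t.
tan t = sin t / cos t = 0.5011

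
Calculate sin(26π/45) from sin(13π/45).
sin(26π/45) = 2 sin 13π/45 cos 13π/45 = 0.9703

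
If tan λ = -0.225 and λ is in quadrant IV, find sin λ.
sin λ = -0.2195 (using tan²λ + 1 = sec²λ)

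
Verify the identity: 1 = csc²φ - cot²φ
RHS = 1/sin²φ - cos²φ/sin²φ = (1 - cos²φ)/sin²φ = sin²φ/sin²φ = 1 = LHS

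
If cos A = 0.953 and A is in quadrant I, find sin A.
sin A = 0.303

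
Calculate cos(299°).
cos(299°) = 0.4848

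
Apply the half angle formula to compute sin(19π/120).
sin(19π/120) = √((1 - cos 19π/60)/2) = 0.4772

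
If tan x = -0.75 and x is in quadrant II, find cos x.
cos x = -0.8 (using tan²x + 1 = sec²x)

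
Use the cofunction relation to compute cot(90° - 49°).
cot(90° - 49°) = tan(49°) = 1.15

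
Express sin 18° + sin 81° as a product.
sin 18° + sin 81° = 2 sin(49.5°) cos(-31.5°)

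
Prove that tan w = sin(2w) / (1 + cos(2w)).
RHS = 2 sin w cos w / (2cos²w) = sin w/cos w = tan w = LHS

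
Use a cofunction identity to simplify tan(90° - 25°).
tan(90° - 25°) = cot(25°)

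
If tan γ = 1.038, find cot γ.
cot γ = 1/tan γ = 0.9634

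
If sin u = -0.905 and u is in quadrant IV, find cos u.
cos u = 0.4254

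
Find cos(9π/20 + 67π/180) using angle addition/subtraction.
cos(9π/20 + 67π/180) = cos 9π/20 cos 67π/180 - sin 9π/20 sin 67π/180 = -0.848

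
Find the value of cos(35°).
cos(35°) = 0.8192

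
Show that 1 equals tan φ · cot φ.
RHS = (sin φ/cos φ) · (cos φ/sin φ) = 1 = LHS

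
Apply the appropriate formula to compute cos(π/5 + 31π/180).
cos(π/5 + 31π/180) = cos π/5 cos 31π/180 - sin π/5 sin 31π/180 = 0.3907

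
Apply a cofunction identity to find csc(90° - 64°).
csc(90° - 64°) = sec(64°) = 2.281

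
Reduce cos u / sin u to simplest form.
cos u / sin u = cot u (using Quotient identity)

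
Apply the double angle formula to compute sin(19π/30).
sin(19π/30) = 2 sin 19π/60 cos 19π/60 = 0.9135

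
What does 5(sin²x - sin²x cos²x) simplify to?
5(sin²x - sin²x cos²x) = 5(sin⁴x) (using Factoring)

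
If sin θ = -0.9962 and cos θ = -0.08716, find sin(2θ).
sin(2θ) = 2 sin θ cos θ = 0.1737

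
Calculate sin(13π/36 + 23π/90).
sin(13π/36 + 23π/90) = sin 13π/36 cos 23π/90 + cos 13π/36 sin 23π/90 = 0.9336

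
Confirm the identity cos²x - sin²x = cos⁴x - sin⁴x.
RHS = (cos²x - sin²x)(cos²x + sin²x) = (cos²x - sin²x) · 1 = cos²x - sin²x = LHS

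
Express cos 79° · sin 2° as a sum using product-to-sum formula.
cos 79° sin 2° = (1/2)[sin(79°+2°) - sin(79°-2°)]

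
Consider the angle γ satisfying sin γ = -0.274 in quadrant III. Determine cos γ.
cos γ = ±√(1 - sin²γ) = -0.9617 (negative in QIII)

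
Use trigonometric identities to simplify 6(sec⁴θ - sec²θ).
6(sec⁴θ - sec²θ) = 6(tan⁴θ + tan²θ) (using Pythagorean)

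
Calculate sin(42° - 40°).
sin(42° - 40°) = sin 42° cos 40° - cos 42° sin 40° = 0.0349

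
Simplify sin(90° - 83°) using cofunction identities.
sin(90° - 83°) = cos(83°)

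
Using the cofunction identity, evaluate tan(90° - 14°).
tan(90° - 14°) = cot(14°) = 4.011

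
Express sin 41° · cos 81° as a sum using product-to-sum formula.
sin 41° cos 81° = (1/2)[sin(41°+81°) + sin(41°-81°)]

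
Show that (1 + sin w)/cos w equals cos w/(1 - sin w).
LHS = (1 + sin w)(1 - sin w) / (cos w(1 - sin w)) = (1 - sin²w) / (cos w(1 - sin w)) = cos²w / (cos w(1 - sin w)) = cos w/(1 - sin w) = RHS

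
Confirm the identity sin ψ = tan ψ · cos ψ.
RHS = (sin ψ/cos ψ) · cos ψ = sin ψ = LHS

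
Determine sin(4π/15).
sin(4π/15) = 0.7431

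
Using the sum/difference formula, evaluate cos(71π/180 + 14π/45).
cos(71π/180 + 14π/45) = cos 71π/180 cos 14π/45 - sin 71π/180 sin 14π/45 = -0.6018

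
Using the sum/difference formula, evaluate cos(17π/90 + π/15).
cos(17π/90 + π/15) = cos 17π/90 cos π/15 - sin 17π/90 sin π/15 = 0.6947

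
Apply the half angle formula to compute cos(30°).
cos(30°) = √((1 + cos 60°)/2) = √3/2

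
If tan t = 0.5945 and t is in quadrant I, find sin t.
sin t = 0.511 (using tan²t + 1 = sec²t)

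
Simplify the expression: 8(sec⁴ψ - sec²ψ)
8(sec⁴ψ - sec²ψ) = 8(tan⁴ψ + tan²ψ) (using Pythagorean)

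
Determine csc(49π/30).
csc(49π/30) = -1.095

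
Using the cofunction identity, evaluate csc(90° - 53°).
csc(90° - 53°) = sec(53°) = 1.662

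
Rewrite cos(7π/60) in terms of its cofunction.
cos(7π/60) = sin(π/2 - 7π/60) = sin(23π/60)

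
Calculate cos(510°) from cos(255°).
cos(510°) = cos²255° - sin²255° = -√3/2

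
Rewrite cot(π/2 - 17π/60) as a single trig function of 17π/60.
cot(π/2 - 17π/60) = tan(17π/60)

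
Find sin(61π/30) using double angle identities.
sin(61π/30) = 2 sin 61π/60 cos 61π/60 = 0.1045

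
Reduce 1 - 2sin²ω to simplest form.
1 - 2sin²ω = cos(2ω) (using Double angle)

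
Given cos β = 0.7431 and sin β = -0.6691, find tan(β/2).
tan(β/2) = sin β / (1 + cos β) = -0.3839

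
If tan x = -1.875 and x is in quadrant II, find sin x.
sin x = 0.8824 (using tan²x + 1 = sec²x)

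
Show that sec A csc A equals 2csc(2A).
RHS = 2/sin(2A) = 2/(2 sin A cos A) = 1/(sin A cos A) = (1/cos A)(1/sin A) = sec A csc A = LHS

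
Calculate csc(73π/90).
csc(73π/90) = 1.788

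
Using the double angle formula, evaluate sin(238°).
sin(238°) = 2 sin 119° cos 119° = -0.848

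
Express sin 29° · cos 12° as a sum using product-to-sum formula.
sin 29° cos 12° = (1/2)[sin(29°+12°) + sin(29°-12°)]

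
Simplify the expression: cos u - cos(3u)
cos u - cos(3u) = 2 sin(2u) sin u (using Sum-to-product)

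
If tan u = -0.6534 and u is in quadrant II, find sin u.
sin u = 0.547 (using tan²u + 1 = sec²u)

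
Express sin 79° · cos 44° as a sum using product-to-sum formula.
sin 79° cos 44° = (1/2)[sin(79°+44°) + sin(79°-44°)]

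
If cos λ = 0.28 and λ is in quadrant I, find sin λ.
sin λ = 0.96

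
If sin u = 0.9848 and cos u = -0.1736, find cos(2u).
cos(2u) = cos²u - sin²u = -0.9397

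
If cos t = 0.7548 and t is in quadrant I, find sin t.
sin t = 0.656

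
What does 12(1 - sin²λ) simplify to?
12(1 - sin²λ) = 12(cos²λ) (using Pythagorean identity)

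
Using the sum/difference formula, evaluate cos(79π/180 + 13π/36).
cos(79π/180 + 13π/36) = cos 79π/180 cos 13π/36 - sin 79π/180 sin 13π/36 = -0.809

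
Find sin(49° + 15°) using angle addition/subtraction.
sin(49° + 15°) = sin 49° cos 15° + cos 49° sin 15° = 0.8988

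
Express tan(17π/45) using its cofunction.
tan(17π/45) = cot(π/2 - 17π/45) = cot(11π/90)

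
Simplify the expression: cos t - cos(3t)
cos t - cos(3t) = 2 sin(2t) sin t (using Sum-to-product)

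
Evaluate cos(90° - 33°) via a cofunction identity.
cos(90° - 33°) = sin(33°) = 0.5446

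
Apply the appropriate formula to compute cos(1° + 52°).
cos(1° + 52°) = cos 1° cos 52° - sin 1° sin 52° = 0.6018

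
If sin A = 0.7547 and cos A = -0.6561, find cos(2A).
cos(2A) = cos²A - sin²A = -0.1391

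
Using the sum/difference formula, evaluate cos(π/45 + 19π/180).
cos(π/45 + 19π/180) = cos π/45 cos 19π/180 - sin π/45 sin 19π/180 = 0.9205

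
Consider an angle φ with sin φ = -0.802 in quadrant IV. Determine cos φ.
cos φ = √(1 - sin²φ) = 0.5973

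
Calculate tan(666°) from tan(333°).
tan(666°) = 2 tan 333° / (1 - tan²333°) = -1.376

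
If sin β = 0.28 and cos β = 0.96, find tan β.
tan β = sin β / cos β = 0.2917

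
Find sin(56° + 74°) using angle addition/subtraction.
sin(56° + 74°) = sin 56° cos 74° + cos 56° sin 74° = 0.766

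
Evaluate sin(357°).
sin(357°) = -0.05234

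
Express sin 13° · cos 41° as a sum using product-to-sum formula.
sin 13° cos 41° = (1/2)[sin(13°+41°) + sin(13°-41°)]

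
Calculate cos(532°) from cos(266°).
cos(532°) = 1 - 2sin²266° = -0.9903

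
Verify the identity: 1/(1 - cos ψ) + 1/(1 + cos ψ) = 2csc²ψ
LHS = [(1 + cos ψ) + (1 - cos ψ)] / [(1 - cos ψ)(1 + cos ψ)] = 2/(1 - cos²ψ) = 2/sin²ψ = 2csc²ψ = RHS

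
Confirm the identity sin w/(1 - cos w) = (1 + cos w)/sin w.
LHS = sin w(1 + cos w) / ((1 - cos w)(1 + cos w)) = sin w(1 + cos w) / (1 - cos²w) = sin w(1 + cos w) / sin²w = (1 + cos w)/sin w = RHS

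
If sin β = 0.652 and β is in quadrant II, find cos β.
cos β = -0.7582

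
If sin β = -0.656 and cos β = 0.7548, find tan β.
tan β = sin β / cos β = -0.8691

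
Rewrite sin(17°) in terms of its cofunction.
sin(17°) = cos(90° - 17°) = cos(73°)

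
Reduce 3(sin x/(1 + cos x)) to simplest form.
3(sin x/(1 + cos x)) = 3(tan(x/2)) (using Half angle)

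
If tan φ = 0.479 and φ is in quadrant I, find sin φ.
sin φ = 0.432 (using tan²φ + 1 = sec²φ)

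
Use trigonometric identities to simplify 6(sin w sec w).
6(sin w sec w) = 6(tan w) (using Reciprocal + quotient)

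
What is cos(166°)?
cos(166°) = -0.9703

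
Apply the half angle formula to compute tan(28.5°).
tan(28.5°) = sin 57° / (1 + cos 57°) = 0.543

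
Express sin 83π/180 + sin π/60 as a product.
sin 83π/180 + sin π/60 = 2 sin(43π/180) cos(2π/9)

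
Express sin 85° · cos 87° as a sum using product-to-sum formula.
sin 85° cos 87° = (1/2)[sin(85°+87°) + sin(85°-87°)]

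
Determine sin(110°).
sin(110°) = 0.9397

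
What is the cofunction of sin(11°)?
sin(11°) = cos(90° - 11°) = cos(79°)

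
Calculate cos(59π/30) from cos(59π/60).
cos(59π/30) = cos²59π/60 - sin²59π/60 = 0.9945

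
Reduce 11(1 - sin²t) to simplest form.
11(1 - sin²t) = 11(cos²t) (using Pythagorean identity)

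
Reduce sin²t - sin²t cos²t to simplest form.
sin²t - sin²t cos²t = sin⁴t (using Factoring)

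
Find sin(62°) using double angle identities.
sin(62°) = 2 sin 31° cos 31° = 0.8829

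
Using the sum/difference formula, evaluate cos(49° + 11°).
cos(49° + 11°) = cos 49° cos 11° - sin 49° sin 11° = 1/2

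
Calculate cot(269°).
cot(269°) = 0.01746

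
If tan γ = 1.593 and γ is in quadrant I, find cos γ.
cos γ = 0.5317 (using tan²γ + 1 = sec²γ)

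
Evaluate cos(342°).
cos(342°) = 0.9511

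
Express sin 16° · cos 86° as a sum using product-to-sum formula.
sin 16° cos 86° = (1/2)[sin(16°+86°) + sin(16°-86°)]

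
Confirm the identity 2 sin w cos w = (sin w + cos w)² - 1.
RHS = sin²w + 2 sin w cos w + cos²w - 1 = (sin²w + cos²w) + 2 sin w cos w - 1 = 1 + 2 sin w cos w - 1 = 2 sin w cos w = LHS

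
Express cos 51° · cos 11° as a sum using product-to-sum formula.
cos 51° cos 11° = (1/2)[cos(51°-11°) + cos(51°+11°)]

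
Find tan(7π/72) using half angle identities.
tan(7π/72) = sin 7π/36 / (1 + cos 7π/36) = 0.3153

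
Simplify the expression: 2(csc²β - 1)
2(csc²β - 1) = 2(cot²β) (using Pythagorean identity)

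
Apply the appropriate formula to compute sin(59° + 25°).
sin(59° + 25°) = sin 59° cos 25° + cos 59° sin 25° = 0.9945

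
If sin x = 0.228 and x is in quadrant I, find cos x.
cos x = 0.9737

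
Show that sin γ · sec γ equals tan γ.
LHS = sin γ · (1/cos γ) = sin γ/cos γ = tan γ = RHS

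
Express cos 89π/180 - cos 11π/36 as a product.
cos 89π/180 - cos 11π/36 = -2 sin(2π/5) sin(17π/180)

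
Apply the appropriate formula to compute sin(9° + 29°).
sin(9° + 29°) = sin 9° cos 29° + cos 9° sin 29° = 0.6157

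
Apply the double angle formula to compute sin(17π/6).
sin(17π/6) = 2 sin 17π/12 cos 17π/12 = 1/2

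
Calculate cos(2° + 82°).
cos(2° + 82°) = cos 2° cos 82° - sin 2° sin 82° = 0.1045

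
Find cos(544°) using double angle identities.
cos(544°) = 2cos²272° - 1 = -0.9976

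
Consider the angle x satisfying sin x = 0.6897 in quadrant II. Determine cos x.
cos x = ±√(1 - sin²x) = -0.7241 (negative in QII)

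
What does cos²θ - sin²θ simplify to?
cos²θ - sin²θ = cos(2θ) (using Double angle)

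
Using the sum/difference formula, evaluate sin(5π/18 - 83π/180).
sin(5π/18 - 83π/180) = sin 5π/18 cos 83π/180 - cos 5π/18 sin 83π/180 = -0.5446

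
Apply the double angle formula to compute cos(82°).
cos(82°) = cos²41° - sin²41° = 0.1392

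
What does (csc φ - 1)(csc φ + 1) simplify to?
(csc φ - 1)(csc φ + 1) = cot²φ (using Diff. of squares)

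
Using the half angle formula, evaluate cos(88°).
cos(88°) = √((1 + cos 176°)/2) = 0.0349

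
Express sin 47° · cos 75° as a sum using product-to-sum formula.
sin 47° cos 75° = (1/2)[sin(47°+75°) + sin(47°-75°)]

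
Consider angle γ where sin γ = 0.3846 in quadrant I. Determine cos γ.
cos γ = √(1 - sin²γ) = 0.9231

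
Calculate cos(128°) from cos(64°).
cos(128°) = cos²64° - sin²64° = -0.6157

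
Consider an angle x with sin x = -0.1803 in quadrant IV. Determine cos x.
cos x = √(1 - sin²x) = 0.9836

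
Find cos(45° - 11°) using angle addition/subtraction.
cos(45° - 11°) = cos 45° cos 11° + sin 45° sin 11° = 0.829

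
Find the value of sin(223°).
sin(223°) = -0.682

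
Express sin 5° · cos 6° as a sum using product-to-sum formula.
sin 5° cos 6° = (1/2)[sin(5°+6°) + sin(5°-6°)]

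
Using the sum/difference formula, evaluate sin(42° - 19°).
sin(42° - 19°) = sin 42° cos 19° - cos 42° sin 19° = 0.3907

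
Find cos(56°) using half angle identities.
cos(56°) = √((1 + cos 112°)/2) = 0.5592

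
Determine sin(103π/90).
sin(103π/90) = -0.4384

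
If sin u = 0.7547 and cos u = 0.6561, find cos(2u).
cos(2u) = cos²u - sin²u = -0.1391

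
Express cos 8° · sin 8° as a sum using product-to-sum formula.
cos 8° sin 8° = (1/2)[sin(8°+8°) - sin(8°-8°)]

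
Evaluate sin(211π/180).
sin(211π/180) = -0.515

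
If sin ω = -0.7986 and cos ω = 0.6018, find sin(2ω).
sin(2ω) = 2 sin ω cos ω = -0.9612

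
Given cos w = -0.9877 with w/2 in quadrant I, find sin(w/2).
sin(w/2) = ±√((1 - cos w)/2); positive since w/2 ∈ QI, so sin(w/2) = 0.9969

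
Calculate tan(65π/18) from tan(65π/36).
tan(65π/18) = 2 tan 65π/36 / (1 - tan²65π/36) = -2.747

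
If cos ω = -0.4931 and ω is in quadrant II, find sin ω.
sin ω = 0.87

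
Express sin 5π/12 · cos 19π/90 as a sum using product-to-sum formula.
sin 5π/12 cos 19π/90 = (1/2)[sin(5π/12+19π/90) + sin(5π/12-19π/90)]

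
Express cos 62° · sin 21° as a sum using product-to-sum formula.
cos 62° sin 21° = (1/2)[sin(62°+21°) - sin(62°-21°)]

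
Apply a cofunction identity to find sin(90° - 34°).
sin(90° - 34°) = cos(34°) = 0.829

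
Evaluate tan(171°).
tan(171°) = -0.1584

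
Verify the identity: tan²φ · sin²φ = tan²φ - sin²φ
RHS = sin²φ/cos²φ - sin²φ = sin²φ(1/cos²φ - 1) = sin²φ · (1 - cos²φ)/cos²φ = sin²φ · sin²φ/cos²φ = sin²φ · tan²φ = LHS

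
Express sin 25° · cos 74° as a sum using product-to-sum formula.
sin 25° cos 74° = (1/2)[sin(25°+74°) + sin(25°-74°)]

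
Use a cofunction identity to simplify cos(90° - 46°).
cos(90° - 46°) = sin(46°)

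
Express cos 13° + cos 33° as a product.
cos 13° + cos 33° = 2 cos(23°) cos(-10°)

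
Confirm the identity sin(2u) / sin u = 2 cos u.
LHS = 2 sin u cos u / sin u = 2 cos u = RHS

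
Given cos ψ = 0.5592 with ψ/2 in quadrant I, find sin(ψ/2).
sin(ψ/2) = ±√((1 - cos ψ)/2); positive since ψ/2 ∈ QI, so sin(ψ/2) = 0.4695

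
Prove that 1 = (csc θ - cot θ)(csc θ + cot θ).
RHS = csc²θ - cot²θ = (1 + cot²θ) - cot²θ = 1 = LHS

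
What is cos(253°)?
cos(253°) = -0.2924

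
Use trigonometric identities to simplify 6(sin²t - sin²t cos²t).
6(sin²t - sin²t cos²t) = 6(sin⁴t) (using Factoring)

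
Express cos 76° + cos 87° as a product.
cos 76° + cos 87° = 2 cos(81.5°) cos(-5.5°)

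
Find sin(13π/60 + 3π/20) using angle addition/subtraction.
sin(13π/60 + 3π/20) = sin 13π/60 cos 3π/20 + cos 13π/60 sin 3π/20 = 0.9135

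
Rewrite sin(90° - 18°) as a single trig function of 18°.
sin(90° - 18°) = cos(18°)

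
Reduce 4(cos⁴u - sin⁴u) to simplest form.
4(cos⁴u - sin⁴u) = 4(cos(2u)) (using Factoring + double angle)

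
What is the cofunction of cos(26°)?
cos(26°) = sin(90° - 26°) = sin(64°)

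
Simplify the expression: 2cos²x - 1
2cos²x - 1 = cos(2x) (using Double angle)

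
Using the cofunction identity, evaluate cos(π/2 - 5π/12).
cos(π/2 - 5π/12) = sin(5π/12) = (√6+√2)/4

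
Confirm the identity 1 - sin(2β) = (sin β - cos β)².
RHS = sin²β - 2 sin β cos β + cos²β = (sin²β + cos²β) - 2 sin β cos β = 1 - sin(2β) = LHS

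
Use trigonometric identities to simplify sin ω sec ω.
sin ω sec ω = tan ω (using Reciprocal + quotient)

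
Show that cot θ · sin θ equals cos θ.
LHS = (cos θ/sin θ) · sin θ = cos θ = RHS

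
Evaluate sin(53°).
sin(53°) = 0.7986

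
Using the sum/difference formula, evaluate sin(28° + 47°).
sin(28° + 47°) = sin 28° cos 47° + cos 28° sin 47° = (√6+√2)/4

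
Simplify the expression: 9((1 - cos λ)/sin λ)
9((1 - cos λ)/sin λ) = 9(tan(λ/2)) (using Half angle)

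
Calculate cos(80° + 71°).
cos(80° + 71°) = cos 80° cos 71° - sin 80° sin 71° = -0.8746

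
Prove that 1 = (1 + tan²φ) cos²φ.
RHS = sec²φ · cos²φ = (1/cos²φ) · cos²φ = 1 = LHS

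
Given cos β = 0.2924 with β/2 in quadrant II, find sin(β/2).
sin(β/2) = ±√((1 - cos β)/2); positive since β/2 ∈ QII, so sin(β/2) = 0.5948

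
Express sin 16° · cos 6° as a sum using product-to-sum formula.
sin 16° cos 6° = (1/2)[sin(16°+6°) + sin(16°-6°)]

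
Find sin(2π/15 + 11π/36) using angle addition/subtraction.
sin(2π/15 + 11π/36) = sin 2π/15 cos 11π/36 + cos 2π/15 sin 11π/36 = 0.9816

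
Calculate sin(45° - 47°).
sin(45° - 47°) = sin 45° cos 47° - cos 45° sin 47° = -0.0349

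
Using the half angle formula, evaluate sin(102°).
sin(102°) = √((1 - cos 204°)/2) = 0.9781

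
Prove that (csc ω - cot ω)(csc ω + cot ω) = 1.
LHS = csc²ω - cot²ω = (1 + cot²ω) - cot²ω = 1 = RHS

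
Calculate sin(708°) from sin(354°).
sin(708°) = 2 sin 354° cos 354° = -0.2079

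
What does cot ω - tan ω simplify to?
cot ω - tan ω = 2 cot(2ω) (using Double angle)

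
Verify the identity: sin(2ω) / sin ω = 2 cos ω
LHS = 2 sin ω cos ω / sin ω = 2 cos ω = RHS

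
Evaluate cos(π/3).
cos(π/3) = 1/2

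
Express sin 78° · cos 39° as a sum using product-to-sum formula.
sin 78° cos 39° = (1/2)[sin(78°+39°) + sin(78°-39°)]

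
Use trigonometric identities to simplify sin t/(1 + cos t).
sin t/(1 + cos t) = tan(t/2) (using Half angle)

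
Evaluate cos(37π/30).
cos(37π/30) = -0.7431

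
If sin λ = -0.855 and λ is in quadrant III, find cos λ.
cos λ = -0.5186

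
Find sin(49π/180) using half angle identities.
sin(49π/180) = √((1 - cos 49π/90)/2) = 0.7547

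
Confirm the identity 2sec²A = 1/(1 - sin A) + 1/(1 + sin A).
RHS = [(1 + sin A) + (1 - sin A)] / [(1 - sin A)(1 + sin A)] = 2/(1 - sin²A) = 2/cos²A = 2sec²A = LHS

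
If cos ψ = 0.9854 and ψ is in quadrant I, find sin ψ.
sin ψ = 0.1703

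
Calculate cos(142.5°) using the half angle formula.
cos(142.5°) = -√((1 + cos 285°)/2) = -0.7934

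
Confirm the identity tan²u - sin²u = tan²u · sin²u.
LHS = sin²u/cos²u - sin²u = sin²u(1/cos²u - 1) = sin²u · (1 - cos²u)/cos²u = sin²u · sin²u/cos²u = sin²u · tan²u = RHS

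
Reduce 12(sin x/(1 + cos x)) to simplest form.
12(sin x/(1 + cos x)) = 12(tan(x/2)) (using Half angle)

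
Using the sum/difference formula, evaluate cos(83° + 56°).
cos(83° + 56°) = cos 83° cos 56° - sin 83° sin 56° = -0.7547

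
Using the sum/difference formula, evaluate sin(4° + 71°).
sin(4° + 71°) = sin 4° cos 71° + cos 4° sin 71° = (√6+√2)/4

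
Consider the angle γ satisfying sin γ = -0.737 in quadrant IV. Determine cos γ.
cos γ = √(1 - sin²γ) = 0.6759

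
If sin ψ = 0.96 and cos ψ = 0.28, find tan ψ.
tan ψ = sin ψ / cos ψ = 3.429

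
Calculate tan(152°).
tan(152°) = -0.5317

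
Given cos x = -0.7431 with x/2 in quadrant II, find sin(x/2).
sin(x/2) = ±√((1 - cos x)/2); positive since x/2 ∈ QII, so sin(x/2) = 0.9336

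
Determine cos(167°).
cos(167°) = -0.9744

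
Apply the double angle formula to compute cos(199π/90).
cos(199π/90) = cos²199π/180 - sin²199π/180 = 0.788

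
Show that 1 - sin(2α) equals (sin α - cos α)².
RHS = sin²α - 2 sin α cos α + cos²α = (sin²α + cos²α) - 2 sin α cos α = 1 - sin(2α) = LHS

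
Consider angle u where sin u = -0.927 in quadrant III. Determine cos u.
cos u = ±√(1 - sin²u) = -0.3751 (negative in QIII)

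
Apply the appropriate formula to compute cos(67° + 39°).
cos(67° + 39°) = cos 67° cos 39° - sin 67° sin 39° = -0.2756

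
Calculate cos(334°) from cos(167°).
cos(334°) = cos²167° - sin²167° = 0.8988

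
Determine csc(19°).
csc(19°) = 3.072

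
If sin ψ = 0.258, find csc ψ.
csc ψ = 1/sin ψ = 3.876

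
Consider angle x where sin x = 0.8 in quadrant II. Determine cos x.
cos x = ±√(1 - sin²x) = -0.6 (negative in QII)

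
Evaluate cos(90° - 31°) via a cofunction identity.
cos(90° - 31°) = sin(31°) = 0.515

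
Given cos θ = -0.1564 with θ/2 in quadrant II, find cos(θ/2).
cos(θ/2) = ±√((1 + cos θ)/2); negative since θ/2 ∈ QII, so cos(θ/2) = -0.6495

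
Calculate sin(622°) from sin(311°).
sin(622°) = 2 sin 311° cos 311° = -0.9903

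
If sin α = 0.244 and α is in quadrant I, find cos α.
cos α = 0.9698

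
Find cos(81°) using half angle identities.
cos(81°) = √((1 + cos 162°)/2) = 0.1564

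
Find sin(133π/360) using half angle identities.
sin(133π/360) = √((1 - cos 133π/180)/2) = 0.9171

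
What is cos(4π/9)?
cos(4π/9) = 0.1736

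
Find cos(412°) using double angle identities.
cos(412°) = cos²206° - sin²206° = 0.6157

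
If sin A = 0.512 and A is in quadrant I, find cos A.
cos A = 0.859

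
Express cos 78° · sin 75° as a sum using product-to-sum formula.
cos 78° sin 75° = (1/2)[sin(78°+75°) - sin(78°-75°)]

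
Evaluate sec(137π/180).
sec(137π/180) = -1.367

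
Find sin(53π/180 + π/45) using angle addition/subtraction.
sin(53π/180 + π/45) = sin 53π/180 cos π/45 + cos 53π/180 sin π/45 = 0.8387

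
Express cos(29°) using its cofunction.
cos(29°) = sin(90° - 29°) = sin(61°)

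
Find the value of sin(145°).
sin(145°) = 0.5736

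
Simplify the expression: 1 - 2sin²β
1 - 2sin²β = cos(2β) (using Double angle)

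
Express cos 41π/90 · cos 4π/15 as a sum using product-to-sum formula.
cos 41π/90 cos 4π/15 = (1/2)[cos(41π/90-4π/15) + cos(41π/90+4π/15)]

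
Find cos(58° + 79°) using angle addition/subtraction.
cos(58° + 79°) = cos 58° cos 79° - sin 58° sin 79° = -0.7314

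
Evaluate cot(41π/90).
cot(41π/90) = 0.1405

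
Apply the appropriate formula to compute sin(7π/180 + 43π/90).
sin(7π/180 + 43π/90) = sin 7π/180 cos 43π/90 + cos 7π/180 sin 43π/90 = 0.9986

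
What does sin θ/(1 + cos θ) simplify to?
sin θ/(1 + cos θ) = tan(θ/2) (using Half angle)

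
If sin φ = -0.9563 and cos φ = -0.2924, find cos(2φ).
cos(2φ) = cos²φ - sin²φ = -0.829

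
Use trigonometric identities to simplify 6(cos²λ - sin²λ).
6(cos²λ - sin²λ) = 6(cos(2λ)) (using Double angle)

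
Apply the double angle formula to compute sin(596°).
sin(596°) = 2 sin 298° cos 298° = -0.829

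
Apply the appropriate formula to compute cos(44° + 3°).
cos(44° + 3°) = cos 44° cos 3° - sin 44° sin 3° = 0.682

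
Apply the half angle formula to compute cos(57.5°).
cos(57.5°) = √((1 + cos 115°)/2) = 0.5373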